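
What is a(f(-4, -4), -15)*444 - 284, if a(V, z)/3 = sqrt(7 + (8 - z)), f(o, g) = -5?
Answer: -284 + 1332*sqrt(30) ≈ 7011.7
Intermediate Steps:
a(V, z) = 3*sqrt(15 - z) (a(V, z) = 3*sqrt(7 + (8 - z)) = 3*sqrt(15 - z))
a(f(-4, -4), -15)*444 - 284 = (3*sqrt(15 - 1*(-15)))*444 - 284 = (3*sqrt(15 + 15))*444 - 284 = (3*sqrt(30))*444 - 284 = 1332*sqrt(30) - 284 = -284 + 1332*sqrt(30)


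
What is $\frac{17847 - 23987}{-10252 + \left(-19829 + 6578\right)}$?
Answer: $\frac{6140}{23503} \approx 0.26124$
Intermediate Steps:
$\frac{17847 - 23987}{-10252 + \left(-19829 + 6578\right)} = - \frac{6140}{-10252 - 13251} = - \frac{6140}{-23503} = \left(-6140\right) \left(- \frac{1}{23503}\right) = \frac{6140}{23503}$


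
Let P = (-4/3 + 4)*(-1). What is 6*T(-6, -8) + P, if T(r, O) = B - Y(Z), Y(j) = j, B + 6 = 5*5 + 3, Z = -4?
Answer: 460/3 ≈ 153.33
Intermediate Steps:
B = 22 (B = -6 + (5*5 + 3) = -6 + (25 + 3) = -6 + 28 = 22)
T(r, O) = 26 (T(r, O) = 22 - 1*(-4) = 22 + 4 = 26)
P = -8/3 (P = (-4*1/3 + 4)*(-1) = (-4/3 + 4)*(-1) = (8/3)*(-1) = -8/3 ≈ -2.6667)
6*T(-6, -8) + P = 6*26 - 8/3 = 156 - 8/3 = 460/3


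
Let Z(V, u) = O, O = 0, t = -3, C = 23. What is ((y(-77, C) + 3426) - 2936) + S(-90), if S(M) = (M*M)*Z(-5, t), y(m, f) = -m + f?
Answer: 590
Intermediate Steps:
y(m, f) = f - m
Z(V, u) = 0
S(M) = 0 (S(M) = (M*M)*0 = M²*0 = 0)
((y(-77, C) + 3426) - 2936) + S(-90) = (((23 - 1*(-77)) + 3426) - 2936) + 0 = (((23 + 77) + 3426) - 2936) + 0 = ((100 + 3426) - 2936) + 0 = (3526 - 2936) + 0 = 590 + 0 = 590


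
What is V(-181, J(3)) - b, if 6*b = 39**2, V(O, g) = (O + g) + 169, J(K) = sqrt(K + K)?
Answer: -531/2 + sqrt(6) ≈ -263.05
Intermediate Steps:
J(K) = sqrt(2)*sqrt(K) (J(K) = sqrt(2*K) = sqrt(2)*sqrt(K))
V(O, g) = 169 + O + g
b = 507/2 (b = (1/6)*39**2 = (1/6)*1521 = 507/2 ≈ 253.50)
V(-181, J(3)) - b = (169 - 181 + sqrt(2)*sqrt(3)) - 1*507/2 = (169 - 181 + sqrt(6)) - 507/2 = (-12 + sqrt(6)) - 507/2 = -531/2 + sqrt(6)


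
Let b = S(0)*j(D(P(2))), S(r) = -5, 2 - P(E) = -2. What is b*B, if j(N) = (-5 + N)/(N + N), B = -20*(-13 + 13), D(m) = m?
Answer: 0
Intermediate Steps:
P(E) = 4 (P(E) = 2 - 1*(-2) = 2 + 2 = 4)
B = 0 (B = -20*0 = 0)
j(N) = (-5 + N)/(2*N) (j(N) = (-5 + N)/((2*N)) = (-5 + N)*(1/(2*N)) = (-5 + N)/(2*N))
b = 5/8 (b = -5*(-5 + 4)/(2*4) = -5*(-1)/(2*4) = -5*(-⅛) = 5/8 ≈ 0.62500)
b*B = (5/8)*0 = 0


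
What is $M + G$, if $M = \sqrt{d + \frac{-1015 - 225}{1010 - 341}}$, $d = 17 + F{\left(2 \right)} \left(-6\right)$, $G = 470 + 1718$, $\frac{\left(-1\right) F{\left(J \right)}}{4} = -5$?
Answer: $2188 + \frac{i \sqrt{46928343}}{669} \approx 2188.0 + 10.24 i$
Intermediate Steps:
$F{\left(J \right)} = 20$ ($F{\left(J \right)} = \left(-4\right) \left(-5\right) = 20$)
$G = 2188$
$d = -103$ ($d = 17 + 20 \left(-6\right) = 17 - 120 = -103$)
$M = \frac{i \sqrt{46928343}}{669}$ ($M = \sqrt{-103 + \frac{-1015 - 225}{1010 - 341}} = \sqrt{-103 - \frac{1240}{669}} = \sqrt{- \frac{70147}{669}} = \frac{i \sqrt{46928343}}{669} \approx 10.24 i$)
$M + G = \frac{i \sqrt{46928343}}{669} + 2188 = 2188 + \frac{i \sqrt{46928343}}{669}$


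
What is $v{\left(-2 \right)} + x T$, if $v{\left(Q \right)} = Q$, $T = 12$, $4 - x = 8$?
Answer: $-50$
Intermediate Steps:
$x = -4$ ($x = 4 - 8 = -4$)
$v{\left(-2 \right)} + x T = -2 - 48 = -50$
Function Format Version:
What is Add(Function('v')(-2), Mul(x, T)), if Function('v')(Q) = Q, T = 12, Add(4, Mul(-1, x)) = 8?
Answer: -50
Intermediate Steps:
x = -4 (x = Add(4, Mul(-1, 8)) = Add(4, -8) = -4)
Add(Function('v')(-2), Mul(x, T)) = Add(-2, Mul(-4, 12)) = Add(-2, -48) = -50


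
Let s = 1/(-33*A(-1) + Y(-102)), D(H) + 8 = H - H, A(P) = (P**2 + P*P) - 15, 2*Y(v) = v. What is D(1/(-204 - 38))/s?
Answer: -3024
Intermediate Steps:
Y(v) = v/2
A(P) = -15 + 2*P**2 (A(P) = (P**2 + P**2) - 15 = 2*P**2 - 15 = -15 + 2*P**2)
D(H) = -8 (D(H) = -8 + (H - H) = -8 + 0 = -8)
s = 1/378 (s = 1/(-33*(-15 + 2*(-1)**2) + (1/2)*(-102)) = 1/(-33*(-15 + 2*1) - 51) = 1/(-33*(-15 + 2) - 51) = 1/(-33*(-13) - 51) = 1/(429 - 51) = 1/378 ≈ 0.0026455)
D(1/(-204 - 38))/s = -8/1/378 = -8*378 = -3024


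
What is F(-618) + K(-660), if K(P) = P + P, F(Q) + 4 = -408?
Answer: -1732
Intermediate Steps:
F(Q) = -412 (F(Q) = -4 - 408 = -412)
K(P) = 2*P
F(-618) + K(-660) = -412 + 2*(-660) = -412 - 1320 = -1732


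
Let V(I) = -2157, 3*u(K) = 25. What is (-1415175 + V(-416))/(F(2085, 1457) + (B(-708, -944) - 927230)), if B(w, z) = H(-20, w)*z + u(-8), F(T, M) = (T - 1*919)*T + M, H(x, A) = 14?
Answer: -151857/159871 ≈ -0.94987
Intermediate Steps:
u(K) = 25/3 (u(K) = (1/3)*25 = 25/3)
F(T, M) = M + T*(-919 + T) (F(T, M) = (T - 919)*T + M = (-919 + T)*T + M = T*(-919 + T) + M = M + T*(-919 + T))
B(w, z) = 25/3 + 14*z (B(w, z) = 14*z + 25/3 = 25/3 + 14*z)
(-1415175 + V(-416))/(F(2085, 1457) + (B(-708, -944) - 927230)) = (-1415175 - 2157)/((1457 + 2085**2 - 919*2085) + ((25/3 + 14*(-944)) - 927230)) = -1417332/((1457 + 4347225 - 1916115) + ((25/3 - 13216) - 927230)) = -1417332/(2432567 + (-39623/3 - 927230)) = -1417332/(2432567 - 2821313/3) = -1417332/4476388/3 = -1417332*3/4476388 = -151857/159871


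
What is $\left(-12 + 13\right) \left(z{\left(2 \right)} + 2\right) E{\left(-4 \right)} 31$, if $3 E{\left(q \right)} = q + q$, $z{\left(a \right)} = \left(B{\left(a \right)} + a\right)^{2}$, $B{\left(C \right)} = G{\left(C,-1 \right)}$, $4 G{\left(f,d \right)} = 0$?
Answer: $-496$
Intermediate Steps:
$G{\left(f,d \right)} = 0$ ($G{\left(f,d \right)} = \frac{1}{4} \cdot 0 = 0$)
$B{\left(C \right)} = 0$
$z{\left(a \right)} = a^{2}$ ($z{\left(a \right)} = \left(0 + a\right)^{2} = a^{2}$)
$E{\left(q \right)} = \frac{2 q}{3}$ ($E{\left(q \right)} = \frac{q + q}{3} = \frac{2 q}{3}$)
$\left(-12 + 13\right) \left(z{\left(2 \right)} + 2\right) E{\left(-4 \right)} 31 = \left(-12 + 13\right) \left(2^{2} + 2\right) \frac{2}{3} \left(-4\right) 31 = 1 \left(4 + 2\right) \left(- \frac{8}{3}\right) 31 = 1 \cdot 6 \left(- \frac{8}{3}\right) 31 = 6 \left(- \frac{8}{3}\right) 31 = \left(-16\right) 31 = -496$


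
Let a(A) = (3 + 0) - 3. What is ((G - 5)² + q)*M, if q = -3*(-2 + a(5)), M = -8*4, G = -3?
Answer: -2240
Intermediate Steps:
M = -32
a(A) = 0 (a(A) = 3 - 3 = 0)
q = 6 (q = -3*(-2 + 0) = -3*(-2) = 6)
((G - 5)² + q)*M = ((-3 - 5)² + 6)*(-32) = ((-8)² + 6)*(-32) = (64 + 6)*(-32) = 70*(-32) = -2240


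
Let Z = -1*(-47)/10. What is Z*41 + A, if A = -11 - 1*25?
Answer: 1567/10 ≈ 156.70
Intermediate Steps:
A = -36 (A = -11 - 25 = -36)
Z = 47/10 (Z = 47*(⅒) = 47/10 ≈ 4.7000)
Z*41 + A = (47/10)*41 - 36 = 1927/10 - 36 = 1567/10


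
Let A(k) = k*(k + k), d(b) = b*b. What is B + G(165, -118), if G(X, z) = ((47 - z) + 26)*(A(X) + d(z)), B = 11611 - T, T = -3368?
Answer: 13074413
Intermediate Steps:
B = 14979 (B = 11611 - 1*(-3368) = 11611 + 3368 = 14979)
d(b) = b²
A(k) = 2*k² (A(k) = k*(2*k) = 2*k²)
G(X, z) = (73 - z)*(z² + 2*X²) (G(X, z) = ((47 - z) + 26)*(2*X² + z²) = (73 - z)*(z² + 2*X²))
B + G(165, -118) = 14979 + (-1*(-118)³ + 73*(-118)² + 146*165² - 2*(-118)*165²) = 14979 + (-1*(-1643032) + 73*13924 + 146*27225 - 2*(-118)*27225) = 14979 + (1643032 + 1016452 + 3974850 + 6425100) = 14979 + 13059434 = 13074413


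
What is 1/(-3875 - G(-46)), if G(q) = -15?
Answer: -1/3860 ≈ -0.00025907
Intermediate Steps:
1/(-3875 - G(-46)) = 1/(-3875 - 1*(-15)) = 1/(-3875 + 15) = 1/(-3860) = -1/3860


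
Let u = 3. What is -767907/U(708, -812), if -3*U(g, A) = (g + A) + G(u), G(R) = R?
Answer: -2303721/101 ≈ -22809.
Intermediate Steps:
U(g, A) = -1 - A/3 - g/3 (U(g, A) = -((g + A) + 3)/3 = -((A + g) + 3)/3 = -(3 + A + g)/3 = -1 - A/3 - g/3)
-767907/U(708, -812) = -767907/(-1 - 1/3*(-812) - 1/3*708) = -767907/(-1 + 812/3 - 236) = -767907/101/3 = -767907*3/101 = -2303721/101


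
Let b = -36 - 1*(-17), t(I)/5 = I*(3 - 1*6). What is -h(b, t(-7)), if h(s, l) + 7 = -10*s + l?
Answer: -288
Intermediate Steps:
t(I) = -15*I (t(I) = 5*(I*(3 - 1*6)) = 5*(I*(3 - 6)) = 5*(I*(-3)) = 5*(-3*I) = -15*I)
b = -19 (b = -36 + 17 = -19)
h(s, l) = -7 + l - 10*s (h(s, l) = -7 + (-10*s + l) = -7 + (l - 10*s) = -7 + l - 10*s)
-h(b, t(-7)) = -(-7 - 15*(-7) - 10*(-19)) = -(-7 + 105 + 190) = -1*288 = -288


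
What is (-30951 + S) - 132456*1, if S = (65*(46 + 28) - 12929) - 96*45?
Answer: -175846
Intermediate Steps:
S = -12439 (S = (65*74 - 12929) - 4320 = (4810 - 12929) - 4320 = -8119 - 4320 = -12439)
(-30951 + S) - 132456*1 = (-30951 - 12439) - 132456*1 = -43390 - 132456 = -175846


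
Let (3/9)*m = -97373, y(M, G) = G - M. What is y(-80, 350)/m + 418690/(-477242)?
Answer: -61256259085/69705727899 ≈ -0.87878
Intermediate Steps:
m = -292119 (m = 3*(-97373) = -292119)
y(-80, 350)/m + 418690/(-477242) = (350 - 1*(-80))/(-292119) + 418690/(-477242) = (350 + 80)*(-1/292119) + 418690*(-1/477242) = 430*(-1/292119) - 209345/238621 = -430/292119 - 209345/238621 = -61256259085/69705727899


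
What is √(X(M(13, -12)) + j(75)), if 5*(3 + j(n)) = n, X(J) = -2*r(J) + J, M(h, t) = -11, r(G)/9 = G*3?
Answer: √595 ≈ 24.393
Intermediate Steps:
r(G) = 27*G (r(G) = 9*(G*3) = 9*(3*G) = 27*G)
X(J) = -53*J (X(J) = -54*J + J = -53*J)
j(n) = -3 + n/5
√(X(M(13, -12)) + j(75)) = √(-53*(-11) + (-3 + (⅕)*75)) = √(583 + (-3 + 15)) = √(583 + 12) = √595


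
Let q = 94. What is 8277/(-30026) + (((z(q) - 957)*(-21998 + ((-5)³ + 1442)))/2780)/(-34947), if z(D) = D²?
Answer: 2044235994377/1458552884580 ≈ 1.4016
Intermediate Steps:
8277/(-30026) + (((z(q) - 957)*(-21998 + ((-5)³ + 1442)))/2780)/(-34947) = 8277/(-30026) + (((94² - 957)*(-21998 + ((-5)³ + 1442)))/2780)/(-34947) = 8277*(-1/30026) + (((8836 - 957)*(-21998 + (-125 + 1442)))*(1/2780))*(-1/34947) = -8277/30026 + ((7879*(-21998 + 1317))*(1/2780))*(-1/34947) = -8277/30026 + ((7879*(-20681))*(1/2780))*(-1/34947) = -8277/30026 - 162945599*1/2780*(-1/34947) = -8277/30026 - 162945599/2780*(-1/34947) = -8277/30026 + 162945599/97152660 = 2044235994377/1458552884580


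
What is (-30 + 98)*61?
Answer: 4148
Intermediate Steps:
(-30 + 98)*61 = 68*61 = 4148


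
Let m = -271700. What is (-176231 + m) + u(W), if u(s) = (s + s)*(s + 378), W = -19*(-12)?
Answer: -171595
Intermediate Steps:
W = 228
u(s) = 2*s*(378 + s) (u(s) = (2*s)*(378 + s) = 2*s*(378 + s))
(-176231 + m) + u(W) = (-176231 - 271700) + 2*228*(378 + 228) = -447931 + 2*228*606 = -447931 + 276336 = -171595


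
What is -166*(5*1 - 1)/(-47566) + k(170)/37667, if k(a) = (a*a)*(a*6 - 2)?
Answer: 699713122044/895834261 ≈ 781.07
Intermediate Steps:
k(a) = a**2*(-2 + 6*a) (k(a) = a**2*(6*a - 2) = a**2*(-2 + 6*a))
-166*(5*1 - 1)/(-47566) + k(170)/37667 = -166*(5*1 - 1)/(-47566) + (170**2*(-2 + 6*170))/37667 = -166*(5 - 1)*(-1/47566) + (28900*(-2 + 1020))*(1/37667) = -166*4*(-1/47566) + (28900*1018)*(1/37667) = -664*(-1/47566) + 29420200*(1/37667) = 332/23783 + 29420200/37667 = 699713122044/895834261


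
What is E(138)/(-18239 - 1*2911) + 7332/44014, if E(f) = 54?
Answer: 4241529/25858225 ≈ 0.16403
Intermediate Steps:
E(138)/(-18239 - 1*2911) + 7332/44014 = 54/(-18239 - 1*2911) + 7332/44014 = 54/(-18239 - 2911) + 7332*(1/44014) = 54/(-21150) + 3666/22007 = 54*(-1/21150) + 3666/22007 = -3/1175 + 3666/22007 = 4241529/25858225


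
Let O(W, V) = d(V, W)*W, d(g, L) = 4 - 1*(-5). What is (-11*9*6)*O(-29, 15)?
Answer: 155034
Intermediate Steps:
d(g, L) = 9 (d(g, L) = 4 + 5 = 9)
O(W, V) = 9*W
(-11*9*6)*O(-29, 15) = (-11*9*6)*(9*(-29)) = -99*6*(-261) = -594*(-261) = 155034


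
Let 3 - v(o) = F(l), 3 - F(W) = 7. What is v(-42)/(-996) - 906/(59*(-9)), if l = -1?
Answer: 99851/58764 ≈ 1.6992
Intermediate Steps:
F(W) = -4 (F(W) = 3 - 1*7 = 3 - 7 = -4)
v(o) = 7 (v(o) = 3 - 1*(-4) = 3 + 4 = 7)
v(-42)/(-996) - 906/(59*(-9)) = 7/(-996) - 906/(59*(-9)) = 7*(-1/996) - 906/(-531) = -7/996 - 906*(-1/531) = -7/996 + 302/177 = 99851/58764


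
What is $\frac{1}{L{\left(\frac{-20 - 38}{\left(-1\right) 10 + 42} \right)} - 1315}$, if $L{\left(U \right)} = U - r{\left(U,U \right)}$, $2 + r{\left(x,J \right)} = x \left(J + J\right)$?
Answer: $- \frac{128}{169137} \approx -0.00075678$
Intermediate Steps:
$r{\left(x,J \right)} = -2 + 2 J x$ ($r{\left(x,J \right)} = -2 + x \left(J + J\right) = -2 + x 2 J = -2 + 2 J x$)
$L{\left(U \right)} = 2 + U - 2 U^{2}$ ($L{\left(U \right)} = U - \left(-2 + 2 U U\right) = U - \left(-2 + 2 U^{2}\right) = 2 + U - 2 U^{2}$)
$\frac{1}{L{\left(\frac{-20 - 38}{\left(-1\right) 10 + 42} \right)} - 1315} = \frac{1}{\left(2 + \frac{-20 - 38}{\left(-1\right) 10 + 42} - 2 \left(\frac{-20 - 38}{\left(-1\right) 10 + 42}\right)^{2}\right) - 1315} = \frac{1}{\left(2 - \frac{58}{-10 + 42} - 2 \left(- \frac{58}{-10 + 42}\right)^{2}\right) - 1315} = \frac{1}{\left(2 - \frac{58}{32} - 2 \left(- \frac{58}{32}\right)^{2}\right) - 1315} = \frac{1}{\left(2 - \frac{29}{16} - 2 \left(\left(-58\right) \frac{1}{32}\right)^{2}\right) - 1315} = \frac{1}{\left(2 - \frac{29}{16} - 2 \left(- \frac{29}{16}\right)^{2}\right) - 1315} = \frac{1}{\left(2 - \frac{29}{16} - \frac{841}{128}\right) - 1315} = \frac{1}{- \frac{817}{128} - 1315} = \frac{1}{- \frac{169137}{128}} = - \frac{128}{169137}$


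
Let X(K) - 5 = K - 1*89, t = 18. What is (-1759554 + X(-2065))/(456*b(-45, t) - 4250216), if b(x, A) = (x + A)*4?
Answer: 1761703/4299464 ≈ 0.40975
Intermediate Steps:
X(K) = -84 + K (X(K) = 5 + (K - 1*89) = 5 + (K - 89) = 5 + (-89 + K) = -84 + K)
b(x, A) = 4*A + 4*x (b(x, A) = (A + x)*4 = 4*A + 4*x)
(-1759554 + X(-2065))/(456*b(-45, t) - 4250216) = (-1759554 + (-84 - 2065))/(456*(4*18 + 4*(-45)) - 4250216) = (-1759554 - 2149)/(456*(72 - 180) - 4250216) = -1761703/(456*(-108) - 4250216) = -1761703/(-49248 - 4250216) = -1761703/(-4299464) = -1761703*(-1/4299464) = 1761703/4299464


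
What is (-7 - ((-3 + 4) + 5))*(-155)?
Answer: 2015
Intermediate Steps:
(-7 - ((-3 + 4) + 5))*(-155) = (-7 - (1 + 5))*(-155) = (-7 - 1*6)*(-155) = (-7 - 6)*(-155) = -13*(-155) = 2015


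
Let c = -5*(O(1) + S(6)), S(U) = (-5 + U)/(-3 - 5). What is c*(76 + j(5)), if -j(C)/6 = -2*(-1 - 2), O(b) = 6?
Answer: -1175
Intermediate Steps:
S(U) = 5/8 - U/8 (S(U) = (-5 + U)/(-8) = (-5 + U)*(-1/8) = 5/8 - U/8)
c = -235/8 (c = -5*(6 + (5/8 - 1/8*6)) = -5*(6 + (5/8 - 3/4)) = -5*(6 - 1/8) = -5*47/8 = -235/8 ≈ -29.375)
j(C) = -36 (j(C) = -(-12)*(-1 - 2) = -(-12)*(-3) = -6*6 = -36)
c*(76 + j(5)) = -235*(76 - 36)/8 = -235/8*40 = -1175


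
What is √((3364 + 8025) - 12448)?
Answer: I*√1059 ≈ 32.542*I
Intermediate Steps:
√((3364 + 8025) - 12448) = √(11389 - 12448) = √(-1059) = I*√1059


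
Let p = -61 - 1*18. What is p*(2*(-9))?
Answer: 1422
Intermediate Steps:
p = -79 (p = -61 - 18 = -79)
p*(2*(-9)) = -158*(-9) = -79*(-18) = 1422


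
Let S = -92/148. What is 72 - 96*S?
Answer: 4872/37 ≈ 131.68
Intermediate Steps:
S = -23/37 (S = -92*1/148 = -23/37 ≈ -0.62162)
72 - 96*S = 72 - 96*(-23/37) = 72 + 2208/37 = 4872/37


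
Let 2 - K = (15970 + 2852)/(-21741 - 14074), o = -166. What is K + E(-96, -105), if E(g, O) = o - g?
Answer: -2416598/35815 ≈ -67.474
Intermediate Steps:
E(g, O) = -166 - g
K = 90452/35815 (K = 2 - (15970 + 2852)/(-21741 - 14074) = 2 - 18822/(-35815) = 2 - 18822*(-1)/35815 = 2 - 1*(-18822/35815) = 2 + 18822/35815 = 90452/35815 ≈ 2.5255)
K + E(-96, -105) = 90452/35815 + (-166 - 1*(-96)) = 90452/35815 + (-166 + 96) = 90452/35815 - 70 = -2416598/35815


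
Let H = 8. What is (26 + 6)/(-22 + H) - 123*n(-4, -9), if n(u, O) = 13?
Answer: -11209/7 ≈ -1601.3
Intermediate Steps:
(26 + 6)/(-22 + H) - 123*n(-4, -9) = (26 + 6)/(-22 + 8) - 123*13 = 32/(-14) - 1599 = 32*(-1/14) - 1599 = -16/7 - 1599 = -11209/7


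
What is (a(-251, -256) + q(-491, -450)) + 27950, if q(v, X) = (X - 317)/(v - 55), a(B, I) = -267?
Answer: 1162745/42 ≈ 27684.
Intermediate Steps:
q(v, X) = (-317 + X)/(-55 + v)
(a(-251, -256) + q(-491, -450)) + 27950 = (-267 + (-317 - 450)/(-55 - 491)) + 27950 = (-267 - 767/(-546)) + 27950 = (-267 - 1/546*(-767)) + 27950 = (-267 + 59/42) + 27950 = -11155/42 + 27950 = 1162745/42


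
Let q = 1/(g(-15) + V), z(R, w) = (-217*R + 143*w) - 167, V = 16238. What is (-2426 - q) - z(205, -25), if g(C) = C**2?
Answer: 754021862/16463 ≈ 45801.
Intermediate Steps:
z(R, w) = -167 - 217*R + 143*w
q = 1/16463 (q = 1/((-15)**2 + 16238) = 1/(225 + 16238) = 1/16463 ≈ 6.0742e-5)
(-2426 - q) - z(205, -25) = (-2426 - 1*1/16463) - (-167 - 217*205 + 143*(-25)) = (-2426 - 1/16463) - (-167 - 44485 - 3575) = -39939239/16463 - 1*(-48227) = -39939239/16463 + 48227 = 754021862/16463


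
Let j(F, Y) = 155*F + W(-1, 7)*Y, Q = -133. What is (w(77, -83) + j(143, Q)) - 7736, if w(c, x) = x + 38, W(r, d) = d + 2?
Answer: 13187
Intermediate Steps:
W(r, d) = 2 + d
j(F, Y) = 9*Y + 155*F (j(F, Y) = 155*F + (2 + 7)*Y = 155*F + 9*Y = 9*Y + 155*F)
w(c, x) = 38 + x
(w(77, -83) + j(143, Q)) - 7736 = ((38 - 83) + (9*(-133) + 155*143)) - 7736 = (-45 + (-1197 + 22165)) - 7736 = (-45 + 20968) - 7736 = 20923 - 7736 = 13187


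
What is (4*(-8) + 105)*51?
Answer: 3723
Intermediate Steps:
(4*(-8) + 105)*51 = (-32 + 105)*51 = 73*51 = 3723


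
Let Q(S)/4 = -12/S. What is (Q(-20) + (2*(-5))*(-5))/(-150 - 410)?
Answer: -131/1400 ≈ -0.093571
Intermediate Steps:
Q(S) = -48/S (Q(S) = 4*(-12/S) = -48/S)
(Q(-20) + (2*(-5))*(-5))/(-150 - 410) = (-48/(-20) + (2*(-5))*(-5))/(-150 - 410) = (-48*(-1/20) - 10*(-5))/(-560) = (12/5 + 50)*(-1/560) = (262/5)*(-1/560) = -131/1400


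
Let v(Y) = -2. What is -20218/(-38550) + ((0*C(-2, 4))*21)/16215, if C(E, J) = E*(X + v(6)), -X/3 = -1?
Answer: 10109/19275 ≈ 0.52446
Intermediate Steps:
X = 3 (X = -3*(-1) = 3)
C(E, J) = E (C(E, J) = E*(3 - 2) = E*1 = E)
-20218/(-38550) + ((0*C(-2, 4))*21)/16215 = -20218/(-38550) + ((0*(-2))*21)/16215 = -20218*(-1/38550) + (0*21)*(1/16215) = 10109/19275 + 0*(1/16215) = 10109/19275 + 0 = 10109/19275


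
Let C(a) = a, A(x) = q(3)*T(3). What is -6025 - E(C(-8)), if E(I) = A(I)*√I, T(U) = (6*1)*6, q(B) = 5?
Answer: -6025 - 360*I*√2 ≈ -6025.0 - 509.12*I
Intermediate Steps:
T(U) = 36 (T(U) = 6*6 = 36)
A(x) = 180 (A(x) = 5*36 = 180)
E(I) = 180*√I
-6025 - E(C(-8)) = -6025 - 180*√(-8) = -6025 - 180*2*I*√2 = -6025 - 360*I*√2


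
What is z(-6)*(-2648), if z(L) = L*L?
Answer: -95328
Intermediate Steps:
z(L) = L²
z(-6)*(-2648) = (-6)²*(-2648) = 36*(-2648) = -95328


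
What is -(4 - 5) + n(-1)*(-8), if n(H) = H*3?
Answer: 25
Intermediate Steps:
n(H) = 3*H
-(4 - 5) + n(-1)*(-8) = -(4 - 5) + (3*(-1))*(-8) = -1*(-1) - 3*(-8) = 1 + 24 = 25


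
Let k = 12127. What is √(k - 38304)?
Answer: I*√26177 ≈ 161.79*I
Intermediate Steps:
√(k - 38304) = √(12127 - 38304) = √(-26177) = I*√26177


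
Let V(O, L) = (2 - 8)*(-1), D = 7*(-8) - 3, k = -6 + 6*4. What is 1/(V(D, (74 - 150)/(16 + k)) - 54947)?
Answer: -1/54941 ≈ -1.8201e-5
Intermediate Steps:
k = 18 (k = -6 + 24 = 18)
D = -59 (D = -56 - 3 = -59)
V(O, L) = 6 (V(O, L) = -6*(-1) = 6)
1/(V(D, (74 - 150)/(16 + k)) - 54947) = 1/(6 - 54947) = 1/(-54941) = -1/54941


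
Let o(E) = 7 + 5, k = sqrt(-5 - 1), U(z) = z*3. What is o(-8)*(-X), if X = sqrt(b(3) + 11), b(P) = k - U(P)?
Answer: -12*sqrt(2 + I*sqrt(6)) ≈ -19.279 - 9.1479*I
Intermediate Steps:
U(z) = 3*z
k = I*sqrt(6) (k = sqrt(-6) = I*sqrt(6) ≈ 2.4495*I)
b(P) = -3*P + I*sqrt(6) (b(P) = I*sqrt(6) - 3*P = -3*P + I*sqrt(6))
X = sqrt(2 + I*sqrt(6)) (X = sqrt((-3*3 + I*sqrt(6)) + 11) = sqrt((-9 + I*sqrt(6)) + 11) = sqrt(2 + I*sqrt(6)) ≈ 1.6066 + 0.76232*I)
o(E) = 12
o(-8)*(-X) = 12*(-sqrt(2 + I*sqrt(6))) = -12*sqrt(2 + I*sqrt(6))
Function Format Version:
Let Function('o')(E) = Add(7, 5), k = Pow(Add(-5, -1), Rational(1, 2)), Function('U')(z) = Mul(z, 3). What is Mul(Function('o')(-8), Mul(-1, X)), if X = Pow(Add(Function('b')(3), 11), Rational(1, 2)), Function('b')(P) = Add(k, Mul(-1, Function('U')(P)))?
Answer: Mul(-12, Pow(Add(2, Mul(I, Pow(6, Rational(1, 2)))), Rational(1, 2))) ≈ Add(-19.279, Mul(-9.1479, I))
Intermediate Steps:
Function('U')(z) = Mul(3, z)
k = Mul(I, Pow(6, Rational(1, 2))) (k = Pow(-6, Rational(1, 2)) = Mul(I, Pow(6, Rational(1, 2))) ≈ Mul(2.4495, I))
Function('b')(P) = Add(Mul(-3, P), Mul(I, Pow(6, Rational(1, 2)))) (Function('b')(P) = Add(Mul(I, Pow(6, Rational(1, 2))), Mul(-1, Mul(3, P))) = Add(Mul(I, Pow(6, Rational(1, 2))), Mul(-3, P)) = Add(Mul(-3, P), Mul(I, Pow(6, Rational(1, 2)))))
X = Pow(Add(2, Mul(I, Pow(6, Rational(1, 2)))), Rational(1, 2)) (X = Pow(Add(Add(Mul(-3, 3), Mul(I, Pow(6, Rational(1, 2)))), 11), Rational(1, 2)) = Pow(Add(Add(-9, Mul(I, Pow(6, Rational(1, 2)))), 11), Rational(1, 2)) = Pow(Add(2, Mul(I, Pow(6, Rational(1, 2)))), Rational(1, 2)) ≈ Add(1.6066, Mul(0.76232, I)))
Function('o')(E) = 12
Mul(Function('o')(-8), Mul(-1, X)) = Mul(12, Mul(-1, Pow(Add(2, Mul(I, Pow(6, Rational(1, 2)))), Rational(1, 2)))) = Mul(-12, Pow(Add(2, Mul(I, Pow(6, Rational(1, 2)))), Rational(1, 2)))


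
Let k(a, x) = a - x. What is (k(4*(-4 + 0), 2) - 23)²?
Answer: 1681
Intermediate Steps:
(k(4*(-4 + 0), 2) - 23)² = ((4*(-4 + 0) - 1*2) - 23)² = ((4*(-4) - 2) - 23)² = ((-16 - 2) - 23)² = (-18 - 23)² = (-41)² = 1681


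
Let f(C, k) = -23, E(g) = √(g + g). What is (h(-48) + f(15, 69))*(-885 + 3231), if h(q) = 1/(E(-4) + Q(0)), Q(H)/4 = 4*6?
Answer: 1173*(-46*√2 + 2207*I)/(√2 - 48*I) ≈ -53934.0 - 0.71937*I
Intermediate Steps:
Q(H) = 96 (Q(H) = 4*(4*6) = 4*24 = 96)
E(g) = √2*√g (E(g) = √(2*g) = √2*√g)
h(q) = 1/(96 + 2*I*√2) (h(q) = 1/(√2*√(-4) + 96) = 1/(√2*(2*I) + 96) = 1/(2*I*√2 + 96) = 1/(96 + 2*I*√2))
(h(-48) + f(15, 69))*(-885 + 3231) = ((12/1153 - I*√2/4612) - 23)*(-885 + 3231) = (-26507/1153 - I*√2/4612)*2346 = -62185422/1153 - 1173*I*√2/2306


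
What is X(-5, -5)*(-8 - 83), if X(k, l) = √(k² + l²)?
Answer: -455*√2 ≈ -643.47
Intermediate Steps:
X(-5, -5)*(-8 - 83) = √((-5)² + (-5)²)*(-8 - 83) = √(25 + 25)*(-91) = √50*(-91) = (5*√2)*(-91) = -455*√2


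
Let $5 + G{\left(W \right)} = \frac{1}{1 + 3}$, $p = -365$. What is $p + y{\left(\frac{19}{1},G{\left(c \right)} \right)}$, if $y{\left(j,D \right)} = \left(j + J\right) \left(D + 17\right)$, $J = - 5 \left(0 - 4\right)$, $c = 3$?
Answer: $\frac{451}{4} \approx 112.75$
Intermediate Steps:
$G{\left(W \right)} = - \frac{19}{4}$ ($G{\left(W \right)} = -5 + \frac{1}{1 + 3} = -5 + \frac{1}{4} = - \frac{19}{4}$)
$J = 20$ ($J = \left(-5\right) \left(-4\right) = 20$)
$y{\left(j,D \right)} = \left(17 + D\right) \left(20 + j\right)$ ($y{\left(j,D \right)} = \left(j + 20\right) \left(D + 17\right) = \left(20 + j\right) \left(17 + D\right) = \left(17 + D\right) \left(20 + j\right)$)
$p + y{\left(\frac{19}{1},G{\left(c \right)} \right)} = -365 + \left(340 + 17 \cdot \frac{19}{1} + 20 \left(- \frac{19}{4}\right) - \frac{19 \cdot \frac{19}{1}}{4}\right) = -365 + \left(340 + 17 \cdot 19 \cdot 1 - 95 - \frac{19 \cdot 19 \cdot 1}{4}\right) = -365 + \left(340 + 17 \cdot 19 - 95 - \frac{361}{4}\right) = -365 + \left(340 + 323 - 95 - \frac{361}{4}\right) = -365 + \frac{1911}{4} = \frac{451}{4}$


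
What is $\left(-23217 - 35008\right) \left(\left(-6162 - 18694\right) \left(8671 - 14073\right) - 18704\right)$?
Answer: $-7816904680800$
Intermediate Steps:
$\left(-23217 - 35008\right) \left(\left(-6162 - 18694\right) \left(8671 - 14073\right) - 18704\right) = - 58225 \left(\left(-24856\right) \left(-5402\right) - 18704\right) = - 58225 \left(134272112 - 18704\right) = \left(-58225\right) 134253408 = -7816904680800$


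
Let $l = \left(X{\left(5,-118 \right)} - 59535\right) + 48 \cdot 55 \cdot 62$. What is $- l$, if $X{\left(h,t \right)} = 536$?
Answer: $-104681$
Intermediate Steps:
$l = 104681$ ($l = \left(536 - 59535\right) + 48 \cdot 55 \cdot 62 = -58999 + 2640 \cdot 62 = -58999 + 163680 = 104681$)
$- l = \left(-1\right) 104681 = -104681$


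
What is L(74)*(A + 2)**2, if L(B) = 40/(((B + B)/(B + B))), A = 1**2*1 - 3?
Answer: 0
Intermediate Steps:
A = -2 (A = 1*1 - 3 = 1 - 3 = -2)
L(B) = 40 (L(B) = 40/(((2*B)/((2*B)))) = 40/(((2*B)*(1/(2*B)))) = 40/1 = 40*1 = 40)
L(74)*(A + 2)**2 = 40*(-2 + 2)**2 = 40*0**2 = 40*0 = 0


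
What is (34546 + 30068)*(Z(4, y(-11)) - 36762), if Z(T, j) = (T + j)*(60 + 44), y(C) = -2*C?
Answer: -2200623612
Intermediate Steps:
Z(T, j) = 104*T + 104*j (Z(T, j) = (T + j)*104 = 104*T + 104*j)
(34546 + 30068)*(Z(4, y(-11)) - 36762) = (34546 + 30068)*((104*4 + 104*(-2*(-11))) - 36762) = 64614*((416 + 104*22) - 36762) = 64614*((416 + 2288) - 36762) = 64614*(2704 - 36762) = 64614*(-34058) = -2200623612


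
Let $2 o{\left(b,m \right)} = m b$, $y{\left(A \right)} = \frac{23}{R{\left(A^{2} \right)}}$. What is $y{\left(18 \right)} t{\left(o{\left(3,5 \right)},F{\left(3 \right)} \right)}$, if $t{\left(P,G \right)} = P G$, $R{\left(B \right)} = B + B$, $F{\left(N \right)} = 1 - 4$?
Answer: $- \frac{115}{144} \approx -0.79861$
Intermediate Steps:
$F{\left(N \right)} = -3$ ($F{\left(N \right)} = 1 - 4 = -3$)
$R{\left(B \right)} = 2 B$
$y{\left(A \right)} = \frac{23}{2 A^{2}}$
$o{\left(b,m \right)} = \frac{b m}{2}$ ($o{\left(b,m \right)} = \frac{m b}{2} = \frac{b m}{2}$)
$t{\left(P,G \right)} = G P$
$y{\left(18 \right)} t{\left(o{\left(3,5 \right)},F{\left(3 \right)} \right)} = \frac{23}{2 \cdot 324} \left(- 3 \cdot \frac{1}{2} \cdot 3 \cdot 5\right) = \frac{23}{2} \cdot \frac{1}{324} \left(\left(-3\right) \frac{15}{2}\right) = \frac{23}{648} \left(- \frac{45}{2}\right) = - \frac{115}{144}$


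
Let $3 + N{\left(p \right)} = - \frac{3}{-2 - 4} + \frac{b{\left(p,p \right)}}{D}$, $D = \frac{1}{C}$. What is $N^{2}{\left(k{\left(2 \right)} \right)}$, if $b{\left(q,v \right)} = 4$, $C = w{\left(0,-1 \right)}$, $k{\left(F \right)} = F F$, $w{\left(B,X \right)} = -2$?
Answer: $\frac{441}{4} \approx 110.25$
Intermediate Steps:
$k{\left(F \right)} = F^{2}$
$C = -2$
$D = - \frac{1}{2}$ ($D = \frac{1}{-2} = - \frac{1}{2} \approx -0.5$)
$N{\left(p \right)} = - \frac{21}{2}$ ($N{\left(p \right)} = -3 - \left(8 + \frac{3}{-2 - 4}\right) = -3 - \left(8 + \frac{3}{-6}\right) = -3 - \frac{15}{2} = - \frac{21}{2}$)
$N^{2}{\left(k{\left(2 \right)} \right)} = \left(- \frac{21}{2}\right)^{2} = \frac{441}{4}$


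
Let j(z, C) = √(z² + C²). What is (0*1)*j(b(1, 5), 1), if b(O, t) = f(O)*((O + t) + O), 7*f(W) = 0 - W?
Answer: 0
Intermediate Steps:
f(W) = -W/7 (f(W) = (0 - W)/7 = (-W)/7 = -W/7)
b(O, t) = -O*(t + 2*O)/7 (b(O, t) = (-O/7)*((O + t) + O) = (-O/7)*(t + 2*O) = -O*(t + 2*O)/7)
j(z, C) = √(C² + z²)
(0*1)*j(b(1, 5), 1) = (0*1)*√(1² + (-⅐*1*(5 + 2*1))²) = 0*√(1 + (-⅐*1*(5 + 2))²) = 0*√(1 + (-⅐*1*7)²) = 0*√(1 + (-1)²) = 0*√(1 + 1) = 0*√2 = 0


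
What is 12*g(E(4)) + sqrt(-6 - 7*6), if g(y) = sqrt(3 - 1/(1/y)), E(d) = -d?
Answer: 12*sqrt(7) + 4*I*sqrt(3) ≈ 31.749 + 6.9282*I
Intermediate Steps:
g(y) = sqrt(3 - y)
12*g(E(4)) + sqrt(-6 - 7*6) = 12*sqrt(3 - (-1)*4) + sqrt(-6 - 7*6) = 12*sqrt(3 - 1*(-4)) + sqrt(-6 - 42) = 12*sqrt(3 + 4) + sqrt(-48) = 12*sqrt(7) + 4*I*sqrt(3)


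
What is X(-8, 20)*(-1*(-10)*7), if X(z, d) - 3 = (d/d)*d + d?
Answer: 3010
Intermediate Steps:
X(z, d) = 3 + 2*d (X(z, d) = 3 + ((d/d)*d + d) = 3 + (1*d + d) = 3 + (d + d) = 3 + 2*d)
X(-8, 20)*(-1*(-10)*7) = (3 + 2*20)*(-1*(-10)*7) = (3 + 40)*(10*7) = 43*70 = 3010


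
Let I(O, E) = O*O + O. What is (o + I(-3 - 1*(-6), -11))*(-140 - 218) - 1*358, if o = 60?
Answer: -26134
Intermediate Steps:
I(O, E) = O + O² (I(O, E) = O² + O = O + O²)
(o + I(-3 - 1*(-6), -11))*(-140 - 218) - 1*358 = (60 + (-3 - 1*(-6))*(1 + (-3 - 1*(-6))))*(-140 - 218) - 1*358 = (60 + (-3 + 6)*(1 + (-3 + 6)))*(-358) - 358 = (60 + 3*(1 + 3))*(-358) - 358 = (60 + 3*4)*(-358) - 358 = (60 + 12)*(-358) - 358 = 72*(-358) - 358 = -25776 - 358 = -26134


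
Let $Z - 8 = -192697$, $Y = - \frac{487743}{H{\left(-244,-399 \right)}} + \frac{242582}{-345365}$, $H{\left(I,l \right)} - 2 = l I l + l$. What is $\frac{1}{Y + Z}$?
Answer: $- \frac{13415855730965}{2585097079699322352} \approx -5.1897 \cdot 10^{-6}$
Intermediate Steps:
$H{\left(I,l \right)} = 2 + l + I l^{2}$ ($H{\left(I,l \right)} = 2 + \left(l I l + l\right) = 2 + \left(I l l + l\right) = 2 + \left(I l^{2} + l\right) = 2 + \left(l + I l^{2}\right) = 2 + l + I l^{2}$)
$Y = - \frac{9254755407467}{13415855730965}$ ($Y = - \frac{487743}{2 - 399 - 244 \left(-399\right)^{2}} + \frac{242582}{-345365} = - \frac{487743}{2 - 399 - 38845044} + 242582 \left(- \frac{1}{345365}\right) = - \frac{487743}{2 - 399 - 38845044} - \frac{242582}{345365} = - \frac{487743}{-38845441} - \frac{242582}{345365} = \left(-487743\right) \left(- \frac{1}{38845441}\right) - \frac{242582}{345365} = \frac{487743}{38845441} - \frac{242582}{345365} = - \frac{9254755407467}{13415855730965} \approx -0.68984$)
$Z = -192689$ ($Z = 8 - 192697 = -192689$)
$\frac{1}{Y + Z} = \frac{1}{- \frac{9254755407467}{13415855730965} - 192689} = \frac{1}{- \frac{2585097079699322352}{13415855730965}} = - \frac{13415855730965}{2585097079699322352}$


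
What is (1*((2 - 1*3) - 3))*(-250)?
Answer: 1000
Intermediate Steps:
(1*((2 - 1*3) - 3))*(-250) = (1*((2 - 3) - 3))*(-250) = (1*(-1 - 3))*(-250) = (1*(-4))*(-250) = -4*(-250) = 1000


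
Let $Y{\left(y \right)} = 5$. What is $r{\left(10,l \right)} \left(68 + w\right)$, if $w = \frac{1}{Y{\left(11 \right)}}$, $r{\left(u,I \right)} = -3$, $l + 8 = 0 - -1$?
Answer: $- \frac{1023}{5} \approx -204.6$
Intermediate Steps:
$l = -7$ ($l = -8 + \left(0 - -1\right) = -8 + \left(0 + 1\right) = -8 + 1 = -7$)
$w = \frac{1}{5} \approx 0.2$
$r{\left(10,l \right)} \left(68 + w\right) = - 3 \left(68 + \frac{1}{5}\right) = \left(-3\right) \frac{341}{5} = - \frac{1023}{5}$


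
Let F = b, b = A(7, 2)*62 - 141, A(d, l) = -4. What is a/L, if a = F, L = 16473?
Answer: -389/16473 ≈ -0.023614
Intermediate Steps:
b = -389 (b = -4*62 - 141 = -248 - 141 = -389)
F = -389
a = -389
a/L = -389/16473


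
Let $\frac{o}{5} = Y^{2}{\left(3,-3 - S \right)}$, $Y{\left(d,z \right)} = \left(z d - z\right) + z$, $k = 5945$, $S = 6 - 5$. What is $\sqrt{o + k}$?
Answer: $\sqrt{6665} \approx 81.639$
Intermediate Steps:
$S = 1$ ($S = 6 - 5 = 1$)
$Y{\left(d,z \right)} = d z$ ($Y{\left(d,z \right)} = \left(d z - z\right) + z = \left(- z + d z\right) + z = d z$)
$o = 720$ ($o = 5 \left(3 \left(-3 - 1\right)\right)^{2} = 5 \left(3 \left(-4\right)\right)^{2} = 5 \left(-12\right)^{2} = 5 \cdot 144 = 720$)
$\sqrt{o + k} = \sqrt{720 + 5945} = \sqrt{6665}$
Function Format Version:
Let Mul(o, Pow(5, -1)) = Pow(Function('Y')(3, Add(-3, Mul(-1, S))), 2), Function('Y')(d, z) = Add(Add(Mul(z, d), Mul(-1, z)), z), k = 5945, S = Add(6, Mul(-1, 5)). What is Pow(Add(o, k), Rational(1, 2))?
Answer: Pow(6665, Rational(1, 2)) ≈ 81.639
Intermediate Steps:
S = 1 (S = Add(6, -5) = 1)
Function('Y')(d, z) = Mul(d, z) (Function('Y')(d, z) = Add(Add(Mul(d, z), Mul(-1, z)), z) = Add(Add(Mul(-1, z), Mul(d, z)), z) = Mul(d, z))
o = 720 (o = Mul(5, Pow(Mul(3, Add(-3, Mul(-1, 1))), 2)) = Mul(5, Pow(Mul(3, Add(-3, -1)), 2)) = Mul(5, Pow(Mul(3, -4), 2)) = Mul(5, Pow(-12, 2)) = Mul(5, 144) = 720)
Pow(Add(o, k), Rational(1, 2)) = Pow(Add(720, 5945), Rational(1, 2)) = Pow(6665, Rational(1, 2))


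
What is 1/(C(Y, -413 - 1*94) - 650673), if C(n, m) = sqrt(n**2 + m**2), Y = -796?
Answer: -650673/423374462264 - sqrt(890665)/423374462264 ≈ -1.5391e-6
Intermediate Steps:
C(n, m) = sqrt(m**2 + n**2)
1/(C(Y, -413 - 1*94) - 650673) = 1/(sqrt((-413 - 1*94)**2 + (-796)**2) - 650673) = 1/(sqrt((-413 - 94)**2 + 633616) - 650673) = 1/(sqrt((-507)**2 + 633616) - 650673) = 1/(sqrt(257049 + 633616) - 650673) = 1/(sqrt(890665) - 650673) = 1/(-650673 + sqrt(890665))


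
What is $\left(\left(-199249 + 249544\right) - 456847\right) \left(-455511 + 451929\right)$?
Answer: $1456269264$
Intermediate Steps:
$\left(\left(-199249 + 249544\right) - 456847\right) \left(-455511 + 451929\right) = \left(50295 - 456847\right) \left(-3582\right) = \left(-406552\right) \left(-3582\right) = 1456269264$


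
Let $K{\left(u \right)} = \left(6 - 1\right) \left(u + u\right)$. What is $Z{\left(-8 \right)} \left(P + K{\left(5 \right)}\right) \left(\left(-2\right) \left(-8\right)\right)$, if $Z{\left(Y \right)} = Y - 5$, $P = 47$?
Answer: $-20176$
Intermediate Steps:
$Z{\left(Y \right)} = -5 + Y$
$K{\left(u \right)} = 10 u$ ($K{\left(u \right)} = 5 \cdot 2 u = 10 u$)
$Z{\left(-8 \right)} \left(P + K{\left(5 \right)}\right) \left(\left(-2\right) \left(-8\right)\right) = \left(-5 - 8\right) \left(47 + 10 \cdot 5\right) \left(\left(-2\right) \left(-8\right)\right) = - 13 \left(47 + 50\right) 16 = \left(-13\right) 97 \cdot 16 = \left(-1261\right) 16 = -20176$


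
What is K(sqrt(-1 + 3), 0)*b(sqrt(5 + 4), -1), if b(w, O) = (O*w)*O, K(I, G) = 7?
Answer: 21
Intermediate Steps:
b(w, O) = w*O**2
K(sqrt(-1 + 3), 0)*b(sqrt(5 + 4), -1) = 7*(sqrt(5 + 4)*(-1)**2) = 7*(sqrt(9)*1) = 7*(3*1) = 7*3 = 21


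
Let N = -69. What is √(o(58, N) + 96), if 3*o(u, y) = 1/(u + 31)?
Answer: √6844011/267 ≈ 9.7982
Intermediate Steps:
o(u, y) = 1/(3*(31 + u)) (o(u, y) = 1/(3*(u + 31)) = 1/(3*(31 + u)))
√(o(58, N) + 96) = √(1/(3*(31 + 58)) + 96) = √((⅓)/89 + 96) = √((⅓)*(1/89) + 96) = √(1/267 + 96) = √(25633/267) = √6844011/267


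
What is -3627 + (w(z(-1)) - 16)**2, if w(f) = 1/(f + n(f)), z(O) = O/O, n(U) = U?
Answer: -13547/4 ≈ -3386.8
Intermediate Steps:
z(O) = 1
w(f) = 1/(2*f) (w(f) = 1/(f + f) = 1/(2*f))
-3627 + (w(z(-1)) - 16)**2 = -3627 + ((1/2)/1 - 16)**2 = -3627 + ((1/2)*1 - 16)**2 = -3627 + (1/2 - 16)**2 = -3627 + (-31/2)**2 = -3627 + 961/4 = -13547/4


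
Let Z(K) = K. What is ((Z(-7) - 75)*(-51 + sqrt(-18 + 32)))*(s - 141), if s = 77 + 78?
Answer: 58548 - 1148*sqrt(14) ≈ 54253.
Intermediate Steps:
s = 155
((Z(-7) - 75)*(-51 + sqrt(-18 + 32)))*(s - 141) = ((-7 - 75)*(-51 + sqrt(-18 + 32)))*(155 - 141) = -82*(-51 + sqrt(14))*14 = (4182 - 82*sqrt(14))*14 = 58548 - 1148*sqrt(14)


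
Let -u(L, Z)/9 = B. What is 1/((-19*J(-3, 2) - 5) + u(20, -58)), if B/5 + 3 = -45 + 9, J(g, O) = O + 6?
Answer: 1/1598 ≈ 0.00062578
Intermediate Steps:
J(g, O) = 6 + O
B = -195 (B = -15 + 5*(-45 + 9) = -15 + 5*(-36) = -15 - 180 = -195)
u(L, Z) = 1755 (u(L, Z) = -9*(-195) = 1755)
1/((-19*J(-3, 2) - 5) + u(20, -58)) = 1/((-19*(6 + 2) - 5) + 1755) = 1/((-19*8 - 5) + 1755) = 1/((-152 - 5) + 1755) = 1/(-157 + 1755) = 1/1598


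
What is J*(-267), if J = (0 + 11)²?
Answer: -32307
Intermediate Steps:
J = 121 (J = 11² = 121)
J*(-267) = 121*(-267) = -32307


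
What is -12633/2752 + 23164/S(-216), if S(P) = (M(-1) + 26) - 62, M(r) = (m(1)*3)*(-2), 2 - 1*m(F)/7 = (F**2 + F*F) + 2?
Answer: 3946309/8256 ≈ 477.99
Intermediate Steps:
m(F) = -14*F**2 (m(F) = 14 - 7*((F**2 + F*F) + 2) = 14 - 7*((F**2 + F**2) + 2) = 14 - 7*(2*F**2 + 2) = 14 - 7*(2 + 2*F**2) = 14 + (-14 - 14*F**2) = -14*F**2)
M(r) = 84 (M(r) = (-14*1**2*3)*(-2) = (-14*1*3)*(-2) = -14*3*(-2) = -42*(-2) = 84)
S(P) = 48 (S(P) = (84 + 26) - 62 = 110 - 62 = 48)
-12633/2752 + 23164/S(-216) = -12633/2752 + 23164/48 = -12633*1/2752 + 23164*(1/48) = -12633/2752 + 5791/12 = 3946309/8256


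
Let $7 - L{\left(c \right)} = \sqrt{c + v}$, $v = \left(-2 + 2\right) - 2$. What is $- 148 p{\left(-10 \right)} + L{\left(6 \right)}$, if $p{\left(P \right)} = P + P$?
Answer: $2965$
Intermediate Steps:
$p{\left(P \right)} = 2 P$
$v = -2$ ($v = 0 - 2 = -2$)
$L{\left(c \right)} = 7 - \sqrt{-2 + c}$ ($L{\left(c \right)} = 7 - \sqrt{c - 2} = 7 - \sqrt{-2 + c}$)
$- 148 p{\left(-10 \right)} + L{\left(6 \right)} = - 148 \cdot 2 \left(-10\right) + \left(7 - \sqrt{-2 + 6}\right) = \left(-148\right) \left(-20\right) + \left(7 - \sqrt{4}\right) = 2960 + \left(7 - 2\right) = 2960 + 5 = 2965$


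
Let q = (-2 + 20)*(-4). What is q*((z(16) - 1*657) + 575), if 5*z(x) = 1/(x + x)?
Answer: 118071/20 ≈ 5903.5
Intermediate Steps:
q = -72 (q = 18*(-4) = -72)
z(x) = 1/(10*x) (z(x) = 1/(5*(x + x)) = 1/(5*((2*x))) = (1/(2*x))/5 = 1/(10*x))
q*((z(16) - 1*657) + 575) = -72*(((⅒)/16 - 1*657) + 575) = -72*(((⅒)*(1/16) - 657) + 575) = -72*((1/160 - 657) + 575) = -72*(-105119/160 + 575) = -72*(-13119/160) = 118071/20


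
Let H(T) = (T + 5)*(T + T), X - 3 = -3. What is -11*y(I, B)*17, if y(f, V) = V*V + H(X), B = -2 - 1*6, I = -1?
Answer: -11968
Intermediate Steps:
X = 0 (X = 3 - 3 = 0)
H(T) = 2*T*(5 + T) (H(T) = (5 + T)*(2*T) = 2*T*(5 + T))
B = -8 (B = -2 - 6 = -8)
y(f, V) = V**2 (y(f, V) = V*V + 2*0*(5 + 0) = V**2 + 2*0*5 = V**2 + 0 = V**2)
-11*y(I, B)*17 = -11*(-8)**2*17 = -11*64*17 = -704*17 = -11968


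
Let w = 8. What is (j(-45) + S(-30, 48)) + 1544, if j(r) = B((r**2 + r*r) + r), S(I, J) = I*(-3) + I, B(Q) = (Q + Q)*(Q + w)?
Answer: 32145734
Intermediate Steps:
B(Q) = 2*Q*(8 + Q) (B(Q) = (Q + Q)*(Q + 8) = (2*Q)*(8 + Q) = 2*Q*(8 + Q))
S(I, J) = -2*I (S(I, J) = -3*I + I = -2*I)
j(r) = 2*(r + 2*r**2)*(8 + r + 2*r**2) (j(r) = 2*((r**2 + r*r) + r)*(8 + ((r**2 + r*r) + r)) = 2*((r**2 + r**2) + r)*(8 + ((r**2 + r**2) + r)) = 2*(2*r**2 + r)*(8 + (2*r**2 + r)) = 2*(r + 2*r**2)*(8 + (r + 2*r**2)) = 2*(r + 2*r**2)*(8 + r + 2*r**2))
(j(-45) + S(-30, 48)) + 1544 = (2*(-45)*(1 + 2*(-45))*(8 - 45*(1 + 2*(-45))) - 2*(-30)) + 1544 = (2*(-45)*(1 - 90)*(8 - 45*(1 - 90)) + 60) + 1544 = (2*(-45)*(-89)*(8 - 45*(-89)) + 60) + 1544 = (2*(-45)*(-89)*(8 + 4005) + 60) + 1544 = (2*(-45)*(-89)*4013 + 60) + 1544 = (32144130 + 60) + 1544 = 32144190 + 1544 = 32145734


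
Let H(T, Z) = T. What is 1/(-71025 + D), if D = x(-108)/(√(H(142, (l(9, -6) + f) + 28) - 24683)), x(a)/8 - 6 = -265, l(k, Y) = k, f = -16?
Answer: -1743024525/123798321181309 - 2072*I*√24541/123798321181309 ≈ -1.408e-5 - 2.6219e-9*I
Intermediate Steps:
x(a) = -2072 (x(a) = 48 + 8*(-265) = 48 - 2120 = -2072)
D = 2072*I*√24541/24541 (D = -2072/√(142 - 24683) = -2072*(-I*√24541/24541) = -(-2072)*I*√24541/24541 = 2072*I*√24541/24541 ≈ 13.226*I)
1/(-71025 + D) = 1/(-71025 + 2072*I*√24541/24541)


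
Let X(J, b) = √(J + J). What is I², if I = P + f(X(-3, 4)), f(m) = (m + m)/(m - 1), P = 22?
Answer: 4*(-743*I + 264*√6)/(-5*I + 2*√6) ≈ 561.88 - 33.193*I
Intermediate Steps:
X(J, b) = √2*√J (X(J, b) = √(2*J) = √2*√J)
f(m) = 2*m/(-1 + m) (f(m) = (2*m)/(-1 + m) = 2*m/(-1 + m))
I = 22 + 2*I*√6/(-1 + I*√6) (I = 22 + 2*(√2*√(-3))/(-1 + √2*√(-3)) = 22 + 2*(√2*(I*√3))/(-1 + √2*(I*√3)) = 22 + 2*(I*√6)/(-1 + I*√6) = 22 + 2*I*√6/(-1 + I*√6) ≈ 23.714 - 0.69985*I)
I² = (2*(11*I + 12*√6)/(I + √6))² = 4*(11*I + 12*√6)²/(I + √6)²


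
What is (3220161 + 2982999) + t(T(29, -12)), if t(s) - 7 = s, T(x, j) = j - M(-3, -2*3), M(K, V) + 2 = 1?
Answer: 6203156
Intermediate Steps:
M(K, V) = -1 (M(K, V) = -2 + 1 = -1)
T(x, j) = 1 + j (T(x, j) = j - 1*(-1) = j + 1 = 1 + j)
t(s) = 7 + s
(3220161 + 2982999) + t(T(29, -12)) = (3220161 + 2982999) + (7 + (1 - 12)) = 6203160 + (7 - 11) = 6203160 - 4 = 6203156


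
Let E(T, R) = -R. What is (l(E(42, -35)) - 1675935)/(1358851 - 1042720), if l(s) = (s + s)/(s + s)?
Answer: -1675934/316131 ≈ -5.3014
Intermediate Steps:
l(s) = 1 (l(s) = (2*s)/((2*s)) = (2*s)*(1/(2*s)) = 1)
(l(E(42, -35)) - 1675935)/(1358851 - 1042720) = (1 - 1675935)/(1358851 - 1042720) = -1675934/316131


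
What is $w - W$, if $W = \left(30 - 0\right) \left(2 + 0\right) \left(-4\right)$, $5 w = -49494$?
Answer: $- \frac{48294}{5} \approx -9658.8$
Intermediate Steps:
$w = - \frac{49494}{5}$ ($w = \frac{1}{5} \left(-49494\right) = - \frac{49494}{5} \approx -9898.8$)
$W = -240$ ($W = \left(30 + 0\right) 2 \left(-4\right) = 30 \left(-8\right) = -240$)
$w - W = - \frac{49494}{5} - -240 = - \frac{49494}{5} + 240 = - \frac{48294}{5}$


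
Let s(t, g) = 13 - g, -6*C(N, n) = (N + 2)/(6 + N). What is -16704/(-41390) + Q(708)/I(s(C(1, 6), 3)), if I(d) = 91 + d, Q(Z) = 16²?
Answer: 6141472/2090195 ≈ 2.9382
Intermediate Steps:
C(N, n) = -(2 + N)/(6*(6 + N)) (C(N, n) = -(N + 2)/(6*(6 + N)) = -(2 + N)/(6*(6 + N)))
Q(Z) = 256
-16704/(-41390) + Q(708)/I(s(C(1, 6), 3)) = -16704/(-41390) + 256/(91 + (13 - 1*3)) = -16704*(-1/41390) + 256/(91 + (13 - 3)) = 8352/20695 + 256/(91 + 10) = 8352/20695 + 256/101 = 6141472/2090195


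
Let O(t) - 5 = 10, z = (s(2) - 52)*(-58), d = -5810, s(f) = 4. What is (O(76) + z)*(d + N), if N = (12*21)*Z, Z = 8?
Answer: -10619406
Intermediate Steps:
z = 2784 (z = (4 - 52)*(-58) = -48*(-58) = 2784)
N = 2016 (N = (12*21)*8 = 252*8 = 2016)
O(t) = 15 (O(t) = 5 + 10 = 15)
(O(76) + z)*(d + N) = (15 + 2784)*(-5810 + 2016) = 2799*(-3794) = -10619406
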